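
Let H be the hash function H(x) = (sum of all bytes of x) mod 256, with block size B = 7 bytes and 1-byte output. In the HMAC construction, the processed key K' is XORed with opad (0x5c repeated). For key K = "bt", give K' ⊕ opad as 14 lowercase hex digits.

Key "bt" = 62 74 is 2 bytes ≤ B = 7; zero-pad to 7 bytes: K' = 62 74 00 00 00 00 00.
XOR each byte with 0x5c: 62⊕5c=3e, 74⊕5c=28, 00⊕5c=5c, 00⊕5c=5c, 00⊕5c=5c, 00⊕5c=5c, 00⊕5c=5c.

3e285c5c5c5c5c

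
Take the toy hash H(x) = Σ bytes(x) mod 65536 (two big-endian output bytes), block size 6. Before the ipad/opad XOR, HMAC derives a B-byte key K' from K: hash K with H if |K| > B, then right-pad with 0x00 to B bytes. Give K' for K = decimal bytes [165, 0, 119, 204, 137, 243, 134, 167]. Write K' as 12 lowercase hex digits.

|K| = 8 > B = 6, so first hash the key.
H(K): sum = 165+0+119+204+137+243+134+167 = 1169 → 04 91.
Zero-pad H(K) = 04 91 to 6 bytes: K' = 04 91 00 00 00 00.

049100000000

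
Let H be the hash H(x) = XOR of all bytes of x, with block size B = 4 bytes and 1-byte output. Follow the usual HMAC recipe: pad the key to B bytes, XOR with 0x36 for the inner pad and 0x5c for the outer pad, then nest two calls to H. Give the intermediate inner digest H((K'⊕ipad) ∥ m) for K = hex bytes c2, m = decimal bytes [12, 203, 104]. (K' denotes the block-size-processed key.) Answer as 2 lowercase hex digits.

Key hex bytes c2 is 1 byte ≤ B = 4; zero-pad to 4 bytes: K' = c2 00 00 00.
K' ⊕ ipad = f4 36 36 36.
Inner input = f4 36 36 36 ∥ 0c cb 68.
Inner hash: XOR f4⊕36⊕36⊕36⊕0c⊕cb⊕68 = 6d.

6d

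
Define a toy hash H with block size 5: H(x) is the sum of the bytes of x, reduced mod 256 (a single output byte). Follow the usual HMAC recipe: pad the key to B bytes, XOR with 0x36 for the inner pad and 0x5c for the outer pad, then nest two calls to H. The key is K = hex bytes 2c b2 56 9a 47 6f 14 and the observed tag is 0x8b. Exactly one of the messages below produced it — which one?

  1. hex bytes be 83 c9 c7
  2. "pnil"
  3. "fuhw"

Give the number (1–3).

Key hex bytes 2c b2 56 9a 47 6f 14 is 7 bytes > B = 5, so hash it first: H(key) = 98, then zero-pad to 5 bytes: K' = 98 00 00 00 00.
K' ⊕ ipad = ae 36 36 36 36; K' ⊕ opad = c4 5c 5c 5c 5c.
m1: inner = H(ae 36 36 36 36 be 83 c9 c7) = 57; tag = H(c4 5c 5c 5c 5c 57) = 8b ← matches
m2: inner = H(ae 36 36 36 36 70 6e 69 6c) = 39; tag = H(c4 5c 5c 5c 5c 39) = 6d
m3: inner = H(ae 36 36 36 36 66 75 68 77) = 40; tag = H(c4 5c 5c 5c 5c 40) = 74

1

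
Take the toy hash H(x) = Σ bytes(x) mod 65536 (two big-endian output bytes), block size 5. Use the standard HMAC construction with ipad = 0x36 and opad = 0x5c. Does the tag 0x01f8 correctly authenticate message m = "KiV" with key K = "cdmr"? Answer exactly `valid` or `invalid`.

Key "cdmr" = 63 64 6d 72 is 4 bytes ≤ B = 5; zero-pad to 5 bytes: K' = 63 64 6d 72 00.
K' ⊕ ipad = 55 52 5b 44 36; K' ⊕ opad = 3f 38 31 2e 5c.
Inner hash: sum = 85+82+91+68+54+75+105+86 = 646 → 02 86.
Outer hash (recomputed tag): sum = 63+56+49+46+92+2+134 = 442 → 01 ba.
Recomputed tag = 01ba; claimed = 01f8 → mismatch.

invalid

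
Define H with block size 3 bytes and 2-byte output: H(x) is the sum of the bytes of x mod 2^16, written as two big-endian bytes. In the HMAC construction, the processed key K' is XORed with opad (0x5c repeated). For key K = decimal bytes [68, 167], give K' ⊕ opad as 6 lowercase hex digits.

18fb5c

Key decimal bytes [68, 167] = 44 a7 is 2 bytes ≤ B = 3; zero-pad to 3 bytes: K' = 44 a7 00.
XOR each byte with 0x5c: 44⊕5c=18, a7⊕5c=fb, 00⊕5c=5c.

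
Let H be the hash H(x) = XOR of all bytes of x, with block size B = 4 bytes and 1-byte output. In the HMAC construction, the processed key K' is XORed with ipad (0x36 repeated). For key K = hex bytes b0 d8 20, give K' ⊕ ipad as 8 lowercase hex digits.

86ee1636

Key hex bytes b0 d8 20 is 3 bytes ≤ B = 4; zero-pad to 4 bytes: K' = b0 d8 20 00.
XOR each byte with 0x36: b0⊕36=86, d8⊕36=ee, 20⊕36=16, 00⊕36=36.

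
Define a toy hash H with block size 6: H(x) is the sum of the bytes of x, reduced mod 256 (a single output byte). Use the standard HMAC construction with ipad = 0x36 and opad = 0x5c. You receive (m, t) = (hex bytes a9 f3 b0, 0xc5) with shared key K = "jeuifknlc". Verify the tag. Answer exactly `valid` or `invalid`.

invalid

Key "jeuifknlc" = 6a 65 75 69 66 6b 6e 6c 63 is 9 bytes > B = 6, so hash it first: H(key) = bb, then zero-pad to 6 bytes: K' = bb 00 00 00 00 00.
K' ⊕ ipad = 8d 36 36 36 36 36; K' ⊕ opad = e7 5c 5c 5c 5c 5c.
Inner hash: sum = 141+54+54+54+54+54+169+243+176 = 999; mod 256 = 231 → e7.
Outer hash (recomputed tag): sum = 231+92+92+92+92+92+231 = 922; mod 256 = 154 → 9a.
Recomputed tag = 9a; claimed = c5 → mismatch.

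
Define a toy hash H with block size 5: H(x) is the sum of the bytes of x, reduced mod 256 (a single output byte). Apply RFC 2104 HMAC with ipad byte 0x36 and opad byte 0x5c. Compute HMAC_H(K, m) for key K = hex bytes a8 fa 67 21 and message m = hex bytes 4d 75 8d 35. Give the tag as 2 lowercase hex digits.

3a

Key hex bytes a8 fa 67 21 is 4 bytes ≤ B = 5; zero-pad to 5 bytes: K' = a8 fa 67 21 00.
K' ⊕ ipad = 9e cc 51 17 36.  K' ⊕ opad = f4 a6 3b 7d 5c.
Inner input = (K'⊕ipad) ∥ m = 9e cc 51 17 36 ∥ 4d 75 8d 35.
Inner hash: sum = 158+204+81+23+54+77+117+141+53 = 908; mod 256 = 140 → 8c.
Outer input = (K'⊕opad) ∥ inner = f4 a6 3b 7d 5c ∥ 8c.
Outer hash (tag): sum = 244+166+59+125+92+140 = 826; mod 256 = 58 → 3a.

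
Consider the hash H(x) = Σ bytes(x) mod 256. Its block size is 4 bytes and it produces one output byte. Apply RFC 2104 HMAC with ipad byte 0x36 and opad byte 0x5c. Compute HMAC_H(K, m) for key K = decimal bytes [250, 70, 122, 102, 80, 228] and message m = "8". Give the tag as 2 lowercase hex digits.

Key decimal bytes [250, 70, 122, 102, 80, 228] = fa 46 7a 66 50 e4 is 6 bytes > B = 4, so hash it first: H(key) = 54, then zero-pad to 4 bytes: K' = 54 00 00 00.
K' ⊕ ipad = 62 36 36 36.  K' ⊕ opad = 08 5c 5c 5c.
Inner input = (K'⊕ipad) ∥ m = 62 36 36 36 ∥ 38.
Inner hash: sum = 98+54+54+54+56 = 316; mod 256 = 60 → 3c.
Outer input = (K'⊕opad) ∥ inner = 08 5c 5c 5c ∥ 3c.
Outer hash (tag): sum = 8+92+92+92+60 = 344; mod 256 = 88 → 58.

58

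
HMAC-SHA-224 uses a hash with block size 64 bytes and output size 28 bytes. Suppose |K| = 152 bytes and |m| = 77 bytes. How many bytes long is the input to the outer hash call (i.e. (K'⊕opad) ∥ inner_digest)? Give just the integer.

92

Key is 152 > 64 bytes, so it is hashed to 28 bytes then zero-padded to 64: |K'| = 64.
Outer input = (K'⊕opad) ∥ H(inner) → 64 + 28 = 92 bytes.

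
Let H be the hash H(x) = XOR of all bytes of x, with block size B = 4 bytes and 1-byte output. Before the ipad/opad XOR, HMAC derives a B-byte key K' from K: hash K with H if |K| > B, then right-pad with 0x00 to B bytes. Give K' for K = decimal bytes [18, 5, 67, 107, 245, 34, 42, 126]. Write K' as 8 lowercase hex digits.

|K| = 8 > B = 4, so first hash the key.
H(K): XOR 12⊕05⊕43⊕6b⊕f5⊕22⊕2a⊕7e = bc.
Zero-pad H(K) = bc to 4 bytes: K' = bc 00 00 00.

bc000000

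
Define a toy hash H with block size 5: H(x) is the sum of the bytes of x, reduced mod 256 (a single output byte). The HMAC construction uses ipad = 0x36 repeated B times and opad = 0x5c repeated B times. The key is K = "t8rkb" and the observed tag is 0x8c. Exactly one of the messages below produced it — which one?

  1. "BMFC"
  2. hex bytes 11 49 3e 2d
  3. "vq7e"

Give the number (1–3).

Key "t8rkb" = 74 38 72 6b 62 is exactly B = 5 bytes: K' = 74 38 72 6b 62.
K' ⊕ ipad = 42 0e 44 5d 54; K' ⊕ opad = 28 64 2e 37 3e.
m1: inner = H(42 0e 44 5d 54 42 4d 46 43) = 5d; tag = H(28 64 2e 37 3e 5d) = 8c ← matches
m2: inner = H(42 0e 44 5d 54 11 49 3e 2d) = 0a; tag = H(28 64 2e 37 3e 0a) = 39
m3: inner = H(42 0e 44 5d 54 76 71 37 65) = c8; tag = H(28 64 2e 37 3e c8) = f7

1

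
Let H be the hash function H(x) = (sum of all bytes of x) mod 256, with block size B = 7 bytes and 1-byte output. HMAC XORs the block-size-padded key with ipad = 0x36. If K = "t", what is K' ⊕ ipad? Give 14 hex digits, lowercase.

Key "t" = 74 is 1 byte ≤ B = 7; zero-pad to 7 bytes: K' = 74 00 00 00 00 00 00.
XOR each byte with 0x36: 74⊕36=42, 00⊕36=36, 00⊕36=36, 00⊕36=36, 00⊕36=36, 00⊕36=36, 00⊕36=36.

42363636363636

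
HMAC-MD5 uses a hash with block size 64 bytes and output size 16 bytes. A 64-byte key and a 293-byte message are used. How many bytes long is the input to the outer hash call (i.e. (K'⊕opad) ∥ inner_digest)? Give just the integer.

Key is 64 ≤ 64 bytes, zero-padded: |K'| = 64.
Outer input = (K'⊕opad) ∥ H(inner) → 64 + 16 = 80 bytes.

80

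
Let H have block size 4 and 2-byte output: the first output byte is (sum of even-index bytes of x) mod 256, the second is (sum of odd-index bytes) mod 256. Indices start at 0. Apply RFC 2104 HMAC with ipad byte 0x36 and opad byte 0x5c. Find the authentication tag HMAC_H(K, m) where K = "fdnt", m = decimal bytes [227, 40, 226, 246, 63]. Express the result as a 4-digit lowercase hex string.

Key "fdnt" = 66 64 6e 74 is exactly B = 4 bytes: K' = 66 64 6e 74.
K' ⊕ ipad = 50 52 58 42.  K' ⊕ opad = 3a 38 32 28.
Inner input = (K'⊕ipad) ∥ m = 50 52 58 42 ∥ e3 28 e2 f6 3f.
Inner hash: even-index sum = 684 mod 256 = 172; odd-index sum = 434 mod 256 = 178 → ac b2.
Outer input = (K'⊕opad) ∥ inner = 3a 38 32 28 ∥ ac b2.
Outer hash (tag): even-index sum = 280 mod 256 = 24; odd-index sum = 274 mod 256 = 18 → 18 12.

1812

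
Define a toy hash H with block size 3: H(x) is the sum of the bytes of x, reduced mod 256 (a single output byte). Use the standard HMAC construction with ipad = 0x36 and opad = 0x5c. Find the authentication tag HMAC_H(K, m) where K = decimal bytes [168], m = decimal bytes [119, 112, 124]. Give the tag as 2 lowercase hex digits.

19

Key decimal bytes [168] = a8 is 1 byte ≤ B = 3; zero-pad to 3 bytes: K' = a8 00 00.
K' ⊕ ipad = 9e 36 36.  K' ⊕ opad = f4 5c 5c.
Inner input = (K'⊕ipad) ∥ m = 9e 36 36 ∥ 77 70 7c.
Inner hash: sum = 158+54+54+119+112+124 = 621; mod 256 = 109 → 6d.
Outer input = (K'⊕opad) ∥ inner = f4 5c 5c ∥ 6d.
Outer hash (tag): sum = 244+92+92+109 = 537; mod 256 = 25 → 19.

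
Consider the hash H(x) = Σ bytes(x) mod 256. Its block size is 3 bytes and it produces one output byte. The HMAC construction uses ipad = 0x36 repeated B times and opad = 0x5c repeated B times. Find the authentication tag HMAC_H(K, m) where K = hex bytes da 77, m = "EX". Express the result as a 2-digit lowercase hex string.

Key hex bytes da 77 is 2 bytes ≤ B = 3; zero-pad to 3 bytes: K' = da 77 00.
K' ⊕ ipad = ec 41 36.  K' ⊕ opad = 86 2b 5c.
Inner input = (K'⊕ipad) ∥ m = ec 41 36 ∥ 45 58.
Inner hash: sum = 236+65+54+69+88 = 512; mod 256 = 0 → 00.
Outer input = (K'⊕opad) ∥ inner = 86 2b 5c ∥ 00.
Outer hash (tag): sum = 134+43+92+0 = 269; mod 256 = 13 → 0d.

0d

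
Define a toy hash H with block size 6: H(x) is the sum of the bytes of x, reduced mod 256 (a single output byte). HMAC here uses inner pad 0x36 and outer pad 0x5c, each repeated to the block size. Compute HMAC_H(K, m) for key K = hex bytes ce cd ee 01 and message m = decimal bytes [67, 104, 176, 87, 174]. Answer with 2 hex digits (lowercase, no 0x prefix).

Key hex bytes ce cd ee 01 is 4 bytes ≤ B = 6; zero-pad to 6 bytes: K' = ce cd ee 01 00 00.
K' ⊕ ipad = f8 fb d8 37 36 36.  K' ⊕ opad = 92 91 b2 5d 5c 5c.
Inner input = (K'⊕ipad) ∥ m = f8 fb d8 37 36 36 ∥ 43 68 b0 57 ae.
Inner hash: sum = 248+251+216+55+54+54+67+104+176+87+174 = 1486; mod 256 = 206 → ce.
Outer input = (K'⊕opad) ∥ inner = 92 91 b2 5d 5c 5c ∥ ce.
Outer hash (tag): sum = 146+145+178+93+92+92+206 = 952; mod 256 = 184 → b8.

b8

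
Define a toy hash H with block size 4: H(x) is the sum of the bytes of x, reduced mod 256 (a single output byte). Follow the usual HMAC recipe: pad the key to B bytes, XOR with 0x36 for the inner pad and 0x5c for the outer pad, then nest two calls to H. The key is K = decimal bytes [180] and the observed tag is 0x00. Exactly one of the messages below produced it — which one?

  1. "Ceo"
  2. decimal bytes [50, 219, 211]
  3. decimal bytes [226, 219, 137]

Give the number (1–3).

2

Key decimal bytes [180] = b4 is 1 byte ≤ B = 4; zero-pad to 4 bytes: K' = b4 00 00 00.
K' ⊕ ipad = 82 36 36 36; K' ⊕ opad = e8 5c 5c 5c.
m1: inner = H(82 36 36 36 43 65 6f) = 3b; tag = H(e8 5c 5c 5c 3b) = 37
m2: inner = H(82 36 36 36 32 db d3) = 04; tag = H(e8 5c 5c 5c 04) = 00 ← matches
m3: inner = H(82 36 36 36 e2 db 89) = 6a; tag = H(e8 5c 5c 5c 6a) = 66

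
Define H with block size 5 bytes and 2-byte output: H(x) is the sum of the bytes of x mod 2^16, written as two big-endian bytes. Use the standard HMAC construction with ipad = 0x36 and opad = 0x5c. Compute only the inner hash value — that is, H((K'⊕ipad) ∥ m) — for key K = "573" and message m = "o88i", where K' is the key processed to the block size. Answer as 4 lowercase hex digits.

01bd

Key "573" = 35 37 33 is 3 bytes ≤ B = 5; zero-pad to 5 bytes: K' = 35 37 33 00 00.
K' ⊕ ipad = 03 01 05 36 36.
Inner input = 03 01 05 36 36 ∥ 6f 38 38 69.
Inner hash: sum = 3+1+5+54+54+111+56+56+105 = 445 → 01 bd.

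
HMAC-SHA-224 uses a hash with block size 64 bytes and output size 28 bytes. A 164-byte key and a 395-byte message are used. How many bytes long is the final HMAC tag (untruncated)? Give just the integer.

The tag is one SHA-224 digest: 28 bytes.

28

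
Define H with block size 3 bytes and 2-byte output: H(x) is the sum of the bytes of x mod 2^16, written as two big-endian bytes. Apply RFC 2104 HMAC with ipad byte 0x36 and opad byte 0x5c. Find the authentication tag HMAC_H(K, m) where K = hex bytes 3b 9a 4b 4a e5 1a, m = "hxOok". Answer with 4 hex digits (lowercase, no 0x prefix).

01c3

Key hex bytes 3b 9a 4b 4a e5 1a is 6 bytes > B = 3, so hash it first: H(key) = 02 69, then zero-pad to 3 bytes: K' = 02 69 00.
K' ⊕ ipad = 34 5f 36.  K' ⊕ opad = 5e 35 5c.
Inner input = (K'⊕ipad) ∥ m = 34 5f 36 ∥ 68 78 4f 6f 6b.
Inner hash: sum = 52+95+54+104+120+79+111+107 = 722 → 02 d2.
Outer input = (K'⊕opad) ∥ inner = 5e 35 5c ∥ 02 d2.
Outer hash (tag): sum = 94+53+92+2+210 = 451 → 01 c3.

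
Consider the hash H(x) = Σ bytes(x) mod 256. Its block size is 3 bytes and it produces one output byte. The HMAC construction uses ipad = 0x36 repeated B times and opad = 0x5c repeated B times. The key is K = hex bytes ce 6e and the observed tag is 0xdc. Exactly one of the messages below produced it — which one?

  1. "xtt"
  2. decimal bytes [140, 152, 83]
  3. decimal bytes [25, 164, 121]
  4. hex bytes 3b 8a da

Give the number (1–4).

Key hex bytes ce 6e is 2 bytes ≤ B = 3; zero-pad to 3 bytes: K' = ce 6e 00.
K' ⊕ ipad = f8 58 36; K' ⊕ opad = 92 32 5c.
m1: inner = H(f8 58 36 78 74 74) = e6; tag = H(92 32 5c e6) = 06
m2: inner = H(f8 58 36 8c 98 53) = fd; tag = H(92 32 5c fd) = 1d
m3: inner = H(f8 58 36 19 a4 79) = bc; tag = H(92 32 5c bc) = dc ← matches
m4: inner = H(f8 58 36 3b 8a da) = 25; tag = H(92 32 5c 25) = 45

3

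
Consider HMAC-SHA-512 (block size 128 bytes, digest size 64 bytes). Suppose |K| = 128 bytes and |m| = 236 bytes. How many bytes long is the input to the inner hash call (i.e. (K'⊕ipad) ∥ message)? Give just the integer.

Key is 128 ≤ 128 bytes, zero-padded: |K'| = 128.
Inner input = (K'⊕ipad) ∥ m → 128 + 236 = 364 bytes.

364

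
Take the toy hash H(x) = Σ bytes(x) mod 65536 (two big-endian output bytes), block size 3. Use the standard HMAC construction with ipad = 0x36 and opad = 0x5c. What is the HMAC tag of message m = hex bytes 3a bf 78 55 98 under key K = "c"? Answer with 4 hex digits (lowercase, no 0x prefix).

0119

Key "c" = 63 is 1 byte ≤ B = 3; zero-pad to 3 bytes: K' = 63 00 00.
K' ⊕ ipad = 55 36 36.  K' ⊕ opad = 3f 5c 5c.
Inner input = (K'⊕ipad) ∥ m = 55 36 36 ∥ 3a bf 78 55 98.
Inner hash: sum = 85+54+54+58+191+120+85+152 = 799 → 03 1f.
Outer input = (K'⊕opad) ∥ inner = 3f 5c 5c ∥ 03 1f.
Outer hash (tag): sum = 63+92+92+3+31 = 281 → 01 19.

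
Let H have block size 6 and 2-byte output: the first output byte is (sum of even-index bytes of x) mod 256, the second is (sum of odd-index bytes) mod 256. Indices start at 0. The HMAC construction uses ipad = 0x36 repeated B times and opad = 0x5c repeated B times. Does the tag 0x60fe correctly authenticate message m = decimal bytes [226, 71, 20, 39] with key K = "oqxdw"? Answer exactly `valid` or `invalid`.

Key "oqxdw" = 6f 71 78 64 77 is 5 bytes ≤ B = 6; zero-pad to 6 bytes: K' = 6f 71 78 64 77 00.
K' ⊕ ipad = 59 47 4e 52 41 36; K' ⊕ opad = 33 2d 24 38 2b 5c.
Inner hash: even-index sum = 478 mod 256 = 222; odd-index sum = 317 mod 256 = 61 → de 3d.
Outer hash (recomputed tag): even-index sum = 352 mod 256 = 96; odd-index sum = 254 mod 256 = 254 → 60 fe.
Recomputed tag = 60fe; claimed = 60fe → match.

valid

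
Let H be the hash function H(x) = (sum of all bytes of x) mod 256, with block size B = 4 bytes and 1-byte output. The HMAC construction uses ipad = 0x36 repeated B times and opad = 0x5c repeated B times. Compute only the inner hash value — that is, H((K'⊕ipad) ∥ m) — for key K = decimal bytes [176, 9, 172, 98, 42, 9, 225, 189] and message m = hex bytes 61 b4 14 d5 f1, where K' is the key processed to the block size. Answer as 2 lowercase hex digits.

3f

Key decimal bytes [176, 9, 172, 98, 42, 9, 225, 189] = b0 09 ac 62 2a 09 e1 bd is 8 bytes > B = 4, so hash it first: H(key) = 98, then zero-pad to 4 bytes: K' = 98 00 00 00.
K' ⊕ ipad = ae 36 36 36.
Inner input = ae 36 36 36 ∥ 61 b4 14 d5 f1.
Inner hash: sum = 174+54+54+54+97+180+20+213+241 = 1087; mod 256 = 63 → 3f.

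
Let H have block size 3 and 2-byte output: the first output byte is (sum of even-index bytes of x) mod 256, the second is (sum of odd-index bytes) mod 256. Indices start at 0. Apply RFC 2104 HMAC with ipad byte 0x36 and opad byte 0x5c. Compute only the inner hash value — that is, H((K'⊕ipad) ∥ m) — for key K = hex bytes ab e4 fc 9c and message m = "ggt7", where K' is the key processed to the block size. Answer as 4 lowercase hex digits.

Key hex bytes ab e4 fc 9c is 4 bytes > B = 3, so hash it first: H(key) = a7 80, then zero-pad to 3 bytes: K' = a7 80 00.
K' ⊕ ipad = 91 b6 36.
Inner input = 91 b6 36 ∥ 67 67 74 37.
Inner hash: even-index sum = 357 mod 256 = 101; odd-index sum = 401 mod 256 = 145 → 65 91.

6591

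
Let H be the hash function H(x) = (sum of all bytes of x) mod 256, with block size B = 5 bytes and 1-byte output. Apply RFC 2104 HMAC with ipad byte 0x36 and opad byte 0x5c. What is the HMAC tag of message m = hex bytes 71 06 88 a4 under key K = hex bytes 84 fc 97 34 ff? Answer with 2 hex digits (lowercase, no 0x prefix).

d9

Key hex bytes 84 fc 97 34 ff is exactly B = 5 bytes: K' = 84 fc 97 34 ff.
K' ⊕ ipad = b2 ca a1 02 c9.  K' ⊕ opad = d8 a0 cb 68 a3.
Inner input = (K'⊕ipad) ∥ m = b2 ca a1 02 c9 ∥ 71 06 88 a4.
Inner hash: sum = 178+202+161+2+201+113+6+136+164 = 1163; mod 256 = 139 → 8b.
Outer input = (K'⊕opad) ∥ inner = d8 a0 cb 68 a3 ∥ 8b.
Outer hash (tag): sum = 216+160+203+104+163+139 = 985; mod 256 = 217 → d9.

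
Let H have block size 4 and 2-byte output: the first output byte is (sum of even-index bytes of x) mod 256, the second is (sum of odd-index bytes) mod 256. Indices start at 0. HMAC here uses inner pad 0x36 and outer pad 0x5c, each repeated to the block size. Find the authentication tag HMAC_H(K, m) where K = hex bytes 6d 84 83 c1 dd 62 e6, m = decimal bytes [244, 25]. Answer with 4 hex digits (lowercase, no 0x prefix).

fa37

Key hex bytes 6d 84 83 c1 dd 62 e6 is 7 bytes > B = 4, so hash it first: H(key) = b3 a7, then zero-pad to 4 bytes: K' = b3 a7 00 00.
K' ⊕ ipad = 85 91 36 36.  K' ⊕ opad = ef fb 5c 5c.
Inner input = (K'⊕ipad) ∥ m = 85 91 36 36 ∥ f4 19.
Inner hash: even-index sum = 431 mod 256 = 175; odd-index sum = 224 mod 256 = 224 → af e0.
Outer input = (K'⊕opad) ∥ inner = ef fb 5c 5c ∥ af e0.
Outer hash (tag): even-index sum = 506 mod 256 = 250; odd-index sum = 567 mod 256 = 55 → fa 37.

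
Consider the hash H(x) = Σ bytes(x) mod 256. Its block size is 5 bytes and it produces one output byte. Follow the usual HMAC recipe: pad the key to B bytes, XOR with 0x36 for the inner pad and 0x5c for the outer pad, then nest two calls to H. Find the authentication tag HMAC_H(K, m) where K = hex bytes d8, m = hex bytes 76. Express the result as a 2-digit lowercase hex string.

30

Key hex bytes d8 is 1 byte ≤ B = 5; zero-pad to 5 bytes: K' = d8 00 00 00 00.
K' ⊕ ipad = ee 36 36 36 36.  K' ⊕ opad = 84 5c 5c 5c 5c.
Inner input = (K'⊕ipad) ∥ m = ee 36 36 36 36 ∥ 76.
Inner hash: sum = 238+54+54+54+54+118 = 572; mod 256 = 60 → 3c.
Outer input = (K'⊕opad) ∥ inner = 84 5c 5c 5c 5c ∥ 3c.
Outer hash (tag): sum = 132+92+92+92+92+60 = 560; mod 256 = 48 → 30.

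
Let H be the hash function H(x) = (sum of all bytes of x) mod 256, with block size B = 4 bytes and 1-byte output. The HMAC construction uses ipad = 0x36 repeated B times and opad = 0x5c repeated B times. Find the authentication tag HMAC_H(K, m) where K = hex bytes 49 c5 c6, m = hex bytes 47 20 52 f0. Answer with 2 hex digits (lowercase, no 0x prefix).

Key hex bytes 49 c5 c6 is 3 bytes ≤ B = 4; zero-pad to 4 bytes: K' = 49 c5 c6 00.
K' ⊕ ipad = 7f f3 f0 36.  K' ⊕ opad = 15 99 9a 5c.
Inner input = (K'⊕ipad) ∥ m = 7f f3 f0 36 ∥ 47 20 52 f0.
Inner hash: sum = 127+243+240+54+71+32+82+240 = 1089; mod 256 = 65 → 41.
Outer input = (K'⊕opad) ∥ inner = 15 99 9a 5c ∥ 41.
Outer hash (tag): sum = 21+153+154+92+65 = 485; mod 256 = 229 → e5.

e5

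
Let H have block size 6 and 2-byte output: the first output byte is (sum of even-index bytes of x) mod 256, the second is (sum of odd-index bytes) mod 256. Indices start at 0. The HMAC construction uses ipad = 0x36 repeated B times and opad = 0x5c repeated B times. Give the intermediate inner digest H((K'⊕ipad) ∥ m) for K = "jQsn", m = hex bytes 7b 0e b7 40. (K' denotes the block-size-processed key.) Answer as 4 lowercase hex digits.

0943

Key "jQsn" = 6a 51 73 6e is 4 bytes ≤ B = 6; zero-pad to 6 bytes: K' = 6a 51 73 6e 00 00.
K' ⊕ ipad = 5c 67 45 58 36 36.
Inner input = 5c 67 45 58 36 36 ∥ 7b 0e b7 40.
Inner hash: even-index sum = 521 mod 256 = 9; odd-index sum = 323 mod 256 = 67 → 09 43.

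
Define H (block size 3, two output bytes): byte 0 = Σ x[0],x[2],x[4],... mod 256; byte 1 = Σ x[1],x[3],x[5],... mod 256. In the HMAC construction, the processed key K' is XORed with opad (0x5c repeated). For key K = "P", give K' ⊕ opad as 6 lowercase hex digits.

0c5c5c

Key "P" = 50 is 1 byte ≤ B = 3; zero-pad to 3 bytes: K' = 50 00 00.
XOR each byte with 0x5c: 50⊕5c=0c, 00⊕5c=5c, 00⊕5c=5c.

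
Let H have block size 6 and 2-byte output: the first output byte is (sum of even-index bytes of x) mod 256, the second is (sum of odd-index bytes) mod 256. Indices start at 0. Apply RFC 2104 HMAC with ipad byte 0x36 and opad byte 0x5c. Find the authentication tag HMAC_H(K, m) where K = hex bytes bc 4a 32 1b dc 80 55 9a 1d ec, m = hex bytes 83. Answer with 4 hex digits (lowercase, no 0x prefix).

11b8

Key hex bytes bc 4a 32 1b dc 80 55 9a 1d ec is 10 bytes > B = 6, so hash it first: H(key) = 3c 6b, then zero-pad to 6 bytes: K' = 3c 6b 00 00 00 00.
K' ⊕ ipad = 0a 5d 36 36 36 36.  K' ⊕ opad = 60 37 5c 5c 5c 5c.
Inner input = (K'⊕ipad) ∥ m = 0a 5d 36 36 36 36 ∥ 83.
Inner hash: even-index sum = 249 mod 256 = 249; odd-index sum = 201 mod 256 = 201 → f9 c9.
Outer input = (K'⊕opad) ∥ inner = 60 37 5c 5c 5c 5c ∥ f9 c9.
Outer hash (tag): even-index sum = 529 mod 256 = 17; odd-index sum = 440 mod 256 = 184 → 11 b8.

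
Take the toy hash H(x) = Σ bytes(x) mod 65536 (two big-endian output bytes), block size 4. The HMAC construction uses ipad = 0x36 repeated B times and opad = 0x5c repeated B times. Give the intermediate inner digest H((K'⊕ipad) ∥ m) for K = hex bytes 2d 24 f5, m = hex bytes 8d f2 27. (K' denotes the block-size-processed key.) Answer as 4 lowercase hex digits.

Key hex bytes 2d 24 f5 is 3 bytes ≤ B = 4; zero-pad to 4 bytes: K' = 2d 24 f5 00.
K' ⊕ ipad = 1b 12 c3 36.
Inner input = 1b 12 c3 36 ∥ 8d f2 27.
Inner hash: sum = 27+18+195+54+141+242+39 = 716 → 02 cc.

02cc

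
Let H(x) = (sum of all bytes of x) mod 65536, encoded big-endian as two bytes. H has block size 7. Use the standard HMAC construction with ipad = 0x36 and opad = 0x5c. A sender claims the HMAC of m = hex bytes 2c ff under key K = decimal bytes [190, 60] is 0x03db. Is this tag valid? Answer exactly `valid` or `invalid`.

Key decimal bytes [190, 60] = be 3c is 2 bytes ≤ B = 7; zero-pad to 7 bytes: K' = be 3c 00 00 00 00 00.
K' ⊕ ipad = 88 0a 36 36 36 36 36; K' ⊕ opad = e2 60 5c 5c 5c 5c 5c.
Inner hash: sum = 136+10+54+54+54+54+54+44+255 = 715 → 02 cb.
Outer hash (recomputed tag): sum = 226+96+92+92+92+92+92+2+203 = 987 → 03 db.
Recomputed tag = 03db; claimed = 03db → match.

valid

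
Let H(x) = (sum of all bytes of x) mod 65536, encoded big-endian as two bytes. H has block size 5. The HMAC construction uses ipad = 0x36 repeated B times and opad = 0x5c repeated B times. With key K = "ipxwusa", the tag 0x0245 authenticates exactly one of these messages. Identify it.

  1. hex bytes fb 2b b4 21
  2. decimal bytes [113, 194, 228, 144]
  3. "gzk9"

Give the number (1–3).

Key "ipxwusa" = 69 70 78 77 75 73 61 is 7 bytes > B = 5, so hash it first: H(key) = 03 11, then zero-pad to 5 bytes: K' = 03 11 00 00 00.
K' ⊕ ipad = 35 27 36 36 36; K' ⊕ opad = 5f 4d 5c 5c 5c.
m1: inner = H(35 27 36 36 36 fb 2b b4 21) = 02 f9; tag = H(5f 4d 5c 5c 5c 02 f9) = 02bb
m2: inner = H(35 27 36 36 36 71 c2 e4 90) = 03 a5; tag = H(5f 4d 5c 5c 5c 03 a5) = 0268
m3: inner = H(35 27 36 36 36 67 7a 6b 39) = 02 83; tag = H(5f 4d 5c 5c 5c 02 83) = 0245 ← matches

3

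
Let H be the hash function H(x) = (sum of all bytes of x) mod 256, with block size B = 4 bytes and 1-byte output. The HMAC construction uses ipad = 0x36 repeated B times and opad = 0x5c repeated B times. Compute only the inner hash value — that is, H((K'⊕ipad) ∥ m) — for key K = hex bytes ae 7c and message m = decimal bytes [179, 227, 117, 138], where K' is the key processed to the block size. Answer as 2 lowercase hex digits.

Key hex bytes ae 7c is 2 bytes ≤ B = 4; zero-pad to 4 bytes: K' = ae 7c 00 00.
K' ⊕ ipad = 98 4a 36 36.
Inner input = 98 4a 36 36 ∥ b3 e3 75 8a.
Inner hash: sum = 152+74+54+54+179+227+117+138 = 995; mod 256 = 227 → e3.

e3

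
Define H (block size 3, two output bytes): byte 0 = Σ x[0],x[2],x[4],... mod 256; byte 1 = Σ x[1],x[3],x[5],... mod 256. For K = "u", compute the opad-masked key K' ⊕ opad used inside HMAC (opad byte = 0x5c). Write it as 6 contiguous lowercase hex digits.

295c5c

Key "u" = 75 is 1 byte ≤ B = 3; zero-pad to 3 bytes: K' = 75 00 00.
XOR each byte with 0x5c: 75⊕5c=29, 00⊕5c=5c, 00⊕5c=5c.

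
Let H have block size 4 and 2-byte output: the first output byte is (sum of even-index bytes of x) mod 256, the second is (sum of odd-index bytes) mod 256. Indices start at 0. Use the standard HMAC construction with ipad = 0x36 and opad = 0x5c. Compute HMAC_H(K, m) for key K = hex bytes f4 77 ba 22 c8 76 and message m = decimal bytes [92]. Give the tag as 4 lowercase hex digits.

581e

Key hex bytes f4 77 ba 22 c8 76 is 6 bytes > B = 4, so hash it first: H(key) = 76 0f, then zero-pad to 4 bytes: K' = 76 0f 00 00.
K' ⊕ ipad = 40 39 36 36.  K' ⊕ opad = 2a 53 5c 5c.
Inner input = (K'⊕ipad) ∥ m = 40 39 36 36 ∥ 5c.
Inner hash: even-index sum = 210 mod 256 = 210; odd-index sum = 111 mod 256 = 111 → d2 6f.
Outer input = (K'⊕opad) ∥ inner = 2a 53 5c 5c ∥ d2 6f.
Outer hash (tag): even-index sum = 344 mod 256 = 88; odd-index sum = 286 mod 256 = 30 → 58 1e.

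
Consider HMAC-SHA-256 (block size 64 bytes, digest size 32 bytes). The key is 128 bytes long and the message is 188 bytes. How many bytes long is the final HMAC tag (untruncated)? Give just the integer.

The tag is one SHA-256 digest: 32 bytes.

32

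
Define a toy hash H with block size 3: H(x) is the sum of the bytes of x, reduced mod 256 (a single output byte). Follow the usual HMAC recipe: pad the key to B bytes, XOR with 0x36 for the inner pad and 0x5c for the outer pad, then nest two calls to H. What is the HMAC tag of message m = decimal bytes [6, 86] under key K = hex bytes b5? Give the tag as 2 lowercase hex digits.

ec

Key hex bytes b5 is 1 byte ≤ B = 3; zero-pad to 3 bytes: K' = b5 00 00.
K' ⊕ ipad = 83 36 36.  K' ⊕ opad = e9 5c 5c.
Inner input = (K'⊕ipad) ∥ m = 83 36 36 ∥ 06 56.
Inner hash: sum = 131+54+54+6+86 = 331; mod 256 = 75 → 4b.
Outer input = (K'⊕opad) ∥ inner = e9 5c 5c ∥ 4b.
Outer hash (tag): sum = 233+92+92+75 = 492; mod 256 = 236 → ec.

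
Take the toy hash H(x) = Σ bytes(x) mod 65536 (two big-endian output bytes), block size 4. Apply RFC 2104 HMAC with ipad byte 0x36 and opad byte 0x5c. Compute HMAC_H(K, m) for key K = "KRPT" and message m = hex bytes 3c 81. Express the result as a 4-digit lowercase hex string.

Key "KRPT" = 4b 52 50 54 is exactly B = 4 bytes: K' = 4b 52 50 54.
K' ⊕ ipad = 7d 64 66 62.  K' ⊕ opad = 17 0e 0c 08.
Inner input = (K'⊕ipad) ∥ m = 7d 64 66 62 ∥ 3c 81.
Inner hash: sum = 125+100+102+98+60+129 = 614 → 02 66.
Outer input = (K'⊕opad) ∥ inner = 17 0e 0c 08 ∥ 02 66.
Outer hash (tag): sum = 23+14+12+8+2+102 = 161 → 00 a1.

00a1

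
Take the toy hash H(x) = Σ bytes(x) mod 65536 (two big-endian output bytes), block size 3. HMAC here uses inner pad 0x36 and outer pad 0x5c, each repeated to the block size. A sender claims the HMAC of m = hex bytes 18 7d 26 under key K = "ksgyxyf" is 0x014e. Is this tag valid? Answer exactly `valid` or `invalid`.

valid

Key "ksgyxyf" = 6b 73 67 79 78 79 66 is 7 bytes > B = 3, so hash it first: H(key) = 03 15, then zero-pad to 3 bytes: K' = 03 15 00.
K' ⊕ ipad = 35 23 36; K' ⊕ opad = 5f 49 5c.
Inner hash: sum = 53+35+54+24+125+38 = 329 → 01 49.
Outer hash (recomputed tag): sum = 95+73+92+1+73 = 334 → 01 4e.
Recomputed tag = 014e; claimed = 014e → match.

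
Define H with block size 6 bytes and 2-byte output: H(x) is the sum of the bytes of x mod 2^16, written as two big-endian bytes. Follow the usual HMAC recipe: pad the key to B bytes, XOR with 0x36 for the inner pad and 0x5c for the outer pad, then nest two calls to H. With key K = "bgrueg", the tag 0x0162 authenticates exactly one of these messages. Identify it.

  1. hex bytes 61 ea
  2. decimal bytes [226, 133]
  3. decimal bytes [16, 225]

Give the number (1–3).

1

Key "bgrueg" = 62 67 72 75 65 67 is exactly B = 6 bytes: K' = 62 67 72 75 65 67.
K' ⊕ ipad = 54 51 44 43 53 51; K' ⊕ opad = 3e 3b 2e 29 39 3b.
m1: inner = H(54 51 44 43 53 51 61 ea) = 03 1b; tag = H(3e 3b 2e 29 39 3b 03 1b) = 0162 ← matches
m2: inner = H(54 51 44 43 53 51 e2 85) = 03 37; tag = H(3e 3b 2e 29 39 3b 03 37) = 017e
m3: inner = H(54 51 44 43 53 51 10 e1) = 02 c1; tag = H(3e 3b 2e 29 39 3b 02 c1) = 0207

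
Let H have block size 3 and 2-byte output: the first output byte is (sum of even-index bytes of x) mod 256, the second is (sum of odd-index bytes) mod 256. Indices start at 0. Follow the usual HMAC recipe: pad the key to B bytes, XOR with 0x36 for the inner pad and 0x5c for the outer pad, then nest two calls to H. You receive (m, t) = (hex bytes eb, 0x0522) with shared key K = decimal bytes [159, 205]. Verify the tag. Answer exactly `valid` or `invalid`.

invalid

Key decimal bytes [159, 205] = 9f cd is 2 bytes ≤ B = 3; zero-pad to 3 bytes: K' = 9f cd 00.
K' ⊕ ipad = a9 fb 36; K' ⊕ opad = c3 91 5c.
Inner hash: even-index sum = 223 mod 256 = 223; odd-index sum = 486 mod 256 = 230 → df e6.
Outer hash (recomputed tag): even-index sum = 517 mod 256 = 5; odd-index sum = 368 mod 256 = 112 → 05 70.
Recomputed tag = 0570; claimed = 0522 → mismatch.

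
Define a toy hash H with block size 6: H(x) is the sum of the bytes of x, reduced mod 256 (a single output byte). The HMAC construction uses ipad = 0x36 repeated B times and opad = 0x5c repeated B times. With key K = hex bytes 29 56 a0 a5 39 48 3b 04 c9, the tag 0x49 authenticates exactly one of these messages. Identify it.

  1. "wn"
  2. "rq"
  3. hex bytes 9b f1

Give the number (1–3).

2

Key hex bytes 29 56 a0 a5 39 48 3b 04 c9 is 9 bytes > B = 6, so hash it first: H(key) = 4d, then zero-pad to 6 bytes: K' = 4d 00 00 00 00 00.
K' ⊕ ipad = 7b 36 36 36 36 36; K' ⊕ opad = 11 5c 5c 5c 5c 5c.
m1: inner = H(7b 36 36 36 36 36 77 6e) = 6e; tag = H(11 5c 5c 5c 5c 5c 6e) = 4b
m2: inner = H(7b 36 36 36 36 36 72 71) = 6c; tag = H(11 5c 5c 5c 5c 5c 6c) = 49 ← matches
m3: inner = H(7b 36 36 36 36 36 9b f1) = 15; tag = H(11 5c 5c 5c 5c 5c 15) = f2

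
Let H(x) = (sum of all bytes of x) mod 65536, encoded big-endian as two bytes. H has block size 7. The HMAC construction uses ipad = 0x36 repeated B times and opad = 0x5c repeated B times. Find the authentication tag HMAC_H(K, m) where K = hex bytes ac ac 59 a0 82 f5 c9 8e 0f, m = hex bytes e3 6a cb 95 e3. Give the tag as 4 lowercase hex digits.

0384

Key hex bytes ac ac 59 a0 82 f5 c9 8e 0f is 9 bytes > B = 7, so hash it first: H(key) = 05 2e, then zero-pad to 7 bytes: K' = 05 2e 00 00 00 00 00.
K' ⊕ ipad = 33 18 36 36 36 36 36.  K' ⊕ opad = 59 72 5c 5c 5c 5c 5c.
Inner input = (K'⊕ipad) ∥ m = 33 18 36 36 36 36 36 ∥ e3 6a cb 95 e3.
Inner hash: sum = 51+24+54+54+54+54+54+227+106+203+149+227 = 1257 → 04 e9.
Outer input = (K'⊕opad) ∥ inner = 59 72 5c 5c 5c 5c 5c ∥ 04 e9.
Outer hash (tag): sum = 89+114+92+92+92+92+92+4+233 = 900 → 03 84.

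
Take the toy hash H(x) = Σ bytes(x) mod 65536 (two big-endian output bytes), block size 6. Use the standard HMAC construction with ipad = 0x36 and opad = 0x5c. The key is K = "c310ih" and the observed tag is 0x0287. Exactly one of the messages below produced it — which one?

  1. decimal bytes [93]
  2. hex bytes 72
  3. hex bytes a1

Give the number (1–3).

2

Key "c310ih" = 63 33 31 30 69 68 is exactly B = 6 bytes: K' = 63 33 31 30 69 68.
K' ⊕ ipad = 55 05 07 06 5f 5e; K' ⊕ opad = 3f 6f 6d 6c 35 34.
m1: inner = H(55 05 07 06 5f 5e 5d) = 01 81; tag = H(3f 6f 6d 6c 35 34 01 81) = 0272
m2: inner = H(55 05 07 06 5f 5e 72) = 01 96; tag = H(3f 6f 6d 6c 35 34 01 96) = 0287 ← matches
m3: inner = H(55 05 07 06 5f 5e a1) = 01 c5; tag = H(3f 6f 6d 6c 35 34 01 c5) = 02b6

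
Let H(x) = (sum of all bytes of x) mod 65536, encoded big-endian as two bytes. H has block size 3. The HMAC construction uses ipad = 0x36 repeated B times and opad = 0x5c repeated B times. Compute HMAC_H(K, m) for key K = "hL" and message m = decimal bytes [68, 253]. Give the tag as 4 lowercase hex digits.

00f1

Key "hL" = 68 4c is 2 bytes ≤ B = 3; zero-pad to 3 bytes: K' = 68 4c 00.
K' ⊕ ipad = 5e 7a 36.  K' ⊕ opad = 34 10 5c.
Inner input = (K'⊕ipad) ∥ m = 5e 7a 36 ∥ 44 fd.
Inner hash: sum = 94+122+54+68+253 = 591 → 02 4f.
Outer input = (K'⊕opad) ∥ inner = 34 10 5c ∥ 02 4f.
Outer hash (tag): sum = 52+16+92+2+79 = 241 → 00 f1.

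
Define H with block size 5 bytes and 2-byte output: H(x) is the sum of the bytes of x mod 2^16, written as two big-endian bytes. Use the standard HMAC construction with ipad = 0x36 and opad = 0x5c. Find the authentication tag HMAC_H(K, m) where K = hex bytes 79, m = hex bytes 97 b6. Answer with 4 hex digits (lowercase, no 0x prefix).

020b

Key hex bytes 79 is 1 byte ≤ B = 5; zero-pad to 5 bytes: K' = 79 00 00 00 00.
K' ⊕ ipad = 4f 36 36 36 36.  K' ⊕ opad = 25 5c 5c 5c 5c.
Inner input = (K'⊕ipad) ∥ m = 4f 36 36 36 36 ∥ 97 b6.
Inner hash: sum = 79+54+54+54+54+151+182 = 628 → 02 74.
Outer input = (K'⊕opad) ∥ inner = 25 5c 5c 5c 5c ∥ 02 74.
Outer hash (tag): sum = 37+92+92+92+92+2+116 = 523 → 02 0b.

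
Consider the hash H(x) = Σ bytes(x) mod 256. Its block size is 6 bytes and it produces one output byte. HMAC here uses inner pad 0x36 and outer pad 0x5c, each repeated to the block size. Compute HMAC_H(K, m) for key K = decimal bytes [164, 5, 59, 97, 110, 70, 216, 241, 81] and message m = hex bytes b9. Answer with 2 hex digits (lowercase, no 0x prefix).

Key decimal bytes [164, 5, 59, 97, 110, 70, 216, 241, 81] = a4 05 3b 61 6e 46 d8 f1 51 is 9 bytes > B = 6, so hash it first: H(key) = 13, then zero-pad to 6 bytes: K' = 13 00 00 00 00 00.
K' ⊕ ipad = 25 36 36 36 36 36.  K' ⊕ opad = 4f 5c 5c 5c 5c 5c.
Inner input = (K'⊕ipad) ∥ m = 25 36 36 36 36 36 ∥ b9.
Inner hash: sum = 37+54+54+54+54+54+185 = 492; mod 256 = 236 → ec.
Outer input = (K'⊕opad) ∥ inner = 4f 5c 5c 5c 5c 5c ∥ ec.
Outer hash (tag): sum = 79+92+92+92+92+92+236 = 775; mod 256 = 7 → 07.

07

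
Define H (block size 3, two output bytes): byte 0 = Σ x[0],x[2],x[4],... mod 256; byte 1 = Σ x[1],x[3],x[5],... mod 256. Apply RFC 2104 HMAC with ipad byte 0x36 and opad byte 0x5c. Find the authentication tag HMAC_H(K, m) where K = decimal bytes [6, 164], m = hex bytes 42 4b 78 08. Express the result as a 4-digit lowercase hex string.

02b1

Key decimal bytes [6, 164] = 06 a4 is 2 bytes ≤ B = 3; zero-pad to 3 bytes: K' = 06 a4 00.
K' ⊕ ipad = 30 92 36.  K' ⊕ opad = 5a f8 5c.
Inner input = (K'⊕ipad) ∥ m = 30 92 36 ∥ 42 4b 78 08.
Inner hash: even-index sum = 185 mod 256 = 185; odd-index sum = 332 mod 256 = 76 → b9 4c.
Outer input = (K'⊕opad) ∥ inner = 5a f8 5c ∥ b9 4c.
Outer hash (tag): even-index sum = 258 mod 256 = 2; odd-index sum = 433 mod 256 = 177 → 02 b1.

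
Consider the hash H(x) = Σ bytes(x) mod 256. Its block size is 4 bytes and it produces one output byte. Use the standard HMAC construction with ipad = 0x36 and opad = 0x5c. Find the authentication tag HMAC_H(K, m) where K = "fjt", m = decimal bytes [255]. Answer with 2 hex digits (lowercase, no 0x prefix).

Key "fjt" = 66 6a 74 is 3 bytes ≤ B = 4; zero-pad to 4 bytes: K' = 66 6a 74 00.
K' ⊕ ipad = 50 5c 42 36.  K' ⊕ opad = 3a 36 28 5c.
Inner input = (K'⊕ipad) ∥ m = 50 5c 42 36 ∥ ff.
Inner hash: sum = 80+92+66+54+255 = 547; mod 256 = 35 → 23.
Outer input = (K'⊕opad) ∥ inner = 3a 36 28 5c ∥ 23.
Outer hash (tag): sum = 58+54+40+92+35 = 279; mod 256 = 23 → 17.

17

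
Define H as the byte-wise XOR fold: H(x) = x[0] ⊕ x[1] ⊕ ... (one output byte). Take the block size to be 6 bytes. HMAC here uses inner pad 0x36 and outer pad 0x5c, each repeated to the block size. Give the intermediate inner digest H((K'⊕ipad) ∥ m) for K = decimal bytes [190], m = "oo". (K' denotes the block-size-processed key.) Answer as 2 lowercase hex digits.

Key decimal bytes [190] = be is 1 byte ≤ B = 6; zero-pad to 6 bytes: K' = be 00 00 00 00 00.
K' ⊕ ipad = 88 36 36 36 36 36.
Inner input = 88 36 36 36 36 36 ∥ 6f 6f.
Inner hash: XOR 88⊕36⊕36⊕36⊕36⊕36⊕6f⊕6f = be.

be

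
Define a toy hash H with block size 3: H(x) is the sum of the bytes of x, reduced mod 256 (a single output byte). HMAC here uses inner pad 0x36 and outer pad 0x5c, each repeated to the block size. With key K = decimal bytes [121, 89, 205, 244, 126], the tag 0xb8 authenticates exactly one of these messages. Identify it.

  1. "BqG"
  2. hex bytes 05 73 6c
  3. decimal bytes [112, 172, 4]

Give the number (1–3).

3

Key decimal bytes [121, 89, 205, 244, 126] = 79 59 cd f4 7e is 5 bytes > B = 3, so hash it first: H(key) = 11, then zero-pad to 3 bytes: K' = 11 00 00.
K' ⊕ ipad = 27 36 36; K' ⊕ opad = 4d 5c 5c.
m1: inner = H(27 36 36 42 71 47) = 8d; tag = H(4d 5c 5c 8d) = 92
m2: inner = H(27 36 36 05 73 6c) = 77; tag = H(4d 5c 5c 77) = 7c
m3: inner = H(27 36 36 70 ac 04) = b3; tag = H(4d 5c 5c b3) = b8 ← matches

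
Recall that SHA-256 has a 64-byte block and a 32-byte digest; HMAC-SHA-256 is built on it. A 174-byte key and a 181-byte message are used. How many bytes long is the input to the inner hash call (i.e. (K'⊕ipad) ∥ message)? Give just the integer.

Key is 174 > 64 bytes, so it is hashed to 32 bytes then zero-padded to 64: |K'| = 64.
Inner input = (K'⊕ipad) ∥ m → 64 + 181 = 245 bytes.

245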